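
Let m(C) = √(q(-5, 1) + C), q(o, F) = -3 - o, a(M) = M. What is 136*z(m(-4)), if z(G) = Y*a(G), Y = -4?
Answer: -544*I*√2 ≈ -769.33*I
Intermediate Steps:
m(C) = √(2 + C) (m(C) = √((-3 - 1*(-5)) + C) = √((-3 + 5) + C) = √(2 + C))
z(G) = -4*G
136*z(m(-4)) = 136*(-4*√(2 - 4)) = 136*(-4*I*√2) = -544*I*√2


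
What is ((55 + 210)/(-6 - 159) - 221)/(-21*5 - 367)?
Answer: 3673/7788 ≈ 0.47162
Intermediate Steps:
((55 + 210)/(-6 - 159) - 221)/(-21*5 - 367) = (265/(-165) - 221)/(-105 - 367) = (265*(-1/165) - 221)/(-472) = (-53/33 - 221)*(-1/472) = -7346/33*(-1/472) = 3673/7788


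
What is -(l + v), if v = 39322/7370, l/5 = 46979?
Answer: -865607736/3685 ≈ -2.3490e+5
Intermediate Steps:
l = 234895 (l = 5*46979 = 234895)
v = 19661/3685 (v = 39322*(1/7370) = 19661/3685 ≈ 5.3354)
-(l + v) = -(234895 + 19661/3685) = -1*865607736/3685 = -865607736/3685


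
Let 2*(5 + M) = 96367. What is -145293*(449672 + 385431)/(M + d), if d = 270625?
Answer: -242669240358/637607 ≈ -3.8059e+5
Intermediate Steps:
M = 96357/2 (M = -5 + (½)*96367 = -5 + 96367/2 = 96357/2 ≈ 48179.)
-145293*(449672 + 385431)/(M + d) = -145293*(449672 + 385431)/(96357/2 + 270625) = -145293/((637607/2)/835103) = -145293/((637607/2)*(1/835103)) = -145293/637607/1670206 = -145293*1670206/637607 = -242669240358/637607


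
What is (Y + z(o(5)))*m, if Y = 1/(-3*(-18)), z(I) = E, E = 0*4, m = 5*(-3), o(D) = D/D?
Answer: -5/18 ≈ -0.27778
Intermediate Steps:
o(D) = 1
m = -15
E = 0
z(I) = 0
Y = 1/54 ≈ 0.018519
(Y + z(o(5)))*m = (1/54 + 0)*(-15) = (1/54)*(-15) = -5/18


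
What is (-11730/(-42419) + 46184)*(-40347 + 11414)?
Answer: -56682374868658/42419 ≈ -1.3363e+9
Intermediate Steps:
(-11730/(-42419) + 46184)*(-40347 + 11414) = (-11730*(-1/42419) + 46184)*(-28933) = (11730/42419 + 46184)*(-28933) = (1959090826/42419)*(-28933) = -56682374868658/42419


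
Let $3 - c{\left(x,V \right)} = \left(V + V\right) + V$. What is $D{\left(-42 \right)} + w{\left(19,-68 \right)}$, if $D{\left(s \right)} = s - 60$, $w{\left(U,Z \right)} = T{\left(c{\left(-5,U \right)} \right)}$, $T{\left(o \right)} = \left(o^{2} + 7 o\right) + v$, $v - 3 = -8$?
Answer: $2431$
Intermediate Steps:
$v = -5$ ($v = 3 - 8 = -5$)
$c{\left(x,V \right)} = 3 - 3 V$ ($c{\left(x,V \right)} = 3 - \left(\left(V + V\right) + V\right) = 3 - \left(2 V + V\right) = 3 - 3 V$)
$T{\left(o \right)} = -5 + o^{2} + 7 o$ ($T{\left(o \right)} = \left(o^{2} + 7 o\right) - 5 = -5 + o^{2} + 7 o$)
$w{\left(U,Z \right)} = 16 + \left(3 - 3 U\right)^{2} - 21 U$ ($w{\left(U,Z \right)} = -5 + \left(3 - 3 U\right)^{2} + 7 \left(3 - 3 U\right) = -5 + \left(3 - 3 U\right)^{2} - \left(-21 + 21 U\right) = 16 + \left(3 - 3 U\right)^{2} - 21 U$)
$D{\left(s \right)} = -60 + s$
$D{\left(-42 \right)} + w{\left(19,-68 \right)} = \left(-60 - 42\right) + \left(25 - 741 + 9 \cdot 19^{2}\right) = -102 + \left(25 - 741 + 9 \cdot 361\right) = -102 + \left(25 - 741 + 3249\right) = -102 + 2533 = 2431$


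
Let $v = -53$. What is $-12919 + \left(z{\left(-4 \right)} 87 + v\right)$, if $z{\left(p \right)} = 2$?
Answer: $-12798$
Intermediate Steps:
$-12919 + \left(z{\left(-4 \right)} 87 + v\right) = -12919 + \left(2 \cdot 87 - 53\right) = -12919 + \left(174 - 53\right) = -12919 + 121 = -12798$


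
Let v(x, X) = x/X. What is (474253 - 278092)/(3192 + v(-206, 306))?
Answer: 30012633/488273 ≈ 61.467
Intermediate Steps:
(474253 - 278092)/(3192 + v(-206, 306)) = (474253 - 278092)/(3192 - 206/306) = 196161/(3192 - 206*1/306) = 196161/(3192 - 103/153) = 196161/(488273/153) = 196161*(153/488273) = 30012633/488273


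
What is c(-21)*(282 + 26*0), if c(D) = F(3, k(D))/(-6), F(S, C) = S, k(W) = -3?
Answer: -141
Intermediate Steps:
c(D) = -½ (c(D) = 3/(-6) = 3*(-⅙) = -½)
c(-21)*(282 + 26*0) = -(282 + 26*0)/2 = -(282 + 0)/2 = -½*282 = -141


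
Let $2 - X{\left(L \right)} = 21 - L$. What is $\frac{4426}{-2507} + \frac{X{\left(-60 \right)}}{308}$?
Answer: $- \frac{1561261}{772156} \approx -2.0219$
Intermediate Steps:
$X{\left(L \right)} = -19 + L$ ($X{\left(L \right)} = 2 - \left(21 - L\right) = 2 + \left(-21 + L\right) = -19 + L$)
$\frac{4426}{-2507} + \frac{X{\left(-60 \right)}}{308} = \frac{4426}{-2507} + \frac{-19 - 60}{308} = 4426 \left(- \frac{1}{2507}\right) - \frac{79}{308} = - \frac{4426}{2507} - \frac{79}{308} = - \frac{1561261}{772156}$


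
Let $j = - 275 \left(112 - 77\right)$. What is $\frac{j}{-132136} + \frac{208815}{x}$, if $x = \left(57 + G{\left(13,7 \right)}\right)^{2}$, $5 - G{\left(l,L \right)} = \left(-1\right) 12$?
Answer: $\frac{6911171335}{180894184} \approx 38.206$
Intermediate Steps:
$G{\left(l,L \right)} = 17$ ($G{\left(l,L \right)} = 5 - \left(-1\right) 12 = 5 - -12 = 5 + 12 = 17$)
$j = -9625$ ($j = \left(-275\right) 35 = -9625$)
$x = 5476$ ($x = \left(57 + 17\right)^{2} = 74^{2} = 5476$)
$\frac{j}{-132136} + \frac{208815}{x} = - \frac{9625}{-132136} + \frac{208815}{5476} = \left(-9625\right) \left(- \frac{1}{132136}\right) + 208815 \cdot \frac{1}{5476} = \frac{9625}{132136} + \frac{208815}{5476} = \frac{6911171335}{180894184}$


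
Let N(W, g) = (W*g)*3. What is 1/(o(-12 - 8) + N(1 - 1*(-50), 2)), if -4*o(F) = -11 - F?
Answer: 4/1215 ≈ 0.0032922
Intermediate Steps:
o(F) = 11/4 + F/4 (o(F) = -(-11 - F)/4 = 11/4 + F/4)
N(W, g) = 3*W*g
1/(o(-12 - 8) + N(1 - 1*(-50), 2)) = 1/((11/4 + (-12 - 8)/4) + 3*(1 - 1*(-50))*2) = 1/((11/4 + (¼)*(-20)) + 3*(1 + 50)*2) = 1/((11/4 - 5) + 3*51*2) = 1/(-9/4 + 306) = 1/(1215/4) = 4/1215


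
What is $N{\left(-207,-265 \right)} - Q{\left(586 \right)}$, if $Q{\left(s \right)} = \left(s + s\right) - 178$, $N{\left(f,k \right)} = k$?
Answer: $-1259$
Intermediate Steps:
$Q{\left(s \right)} = -178 + 2 s$ ($Q{\left(s \right)} = 2 s - 178 = -178 + 2 s$)
$N{\left(-207,-265 \right)} - Q{\left(586 \right)} = -265 - \left(-178 + 2 \cdot 586\right) = -265 - \left(-178 + 1172\right) = -265 - 994 = -1259$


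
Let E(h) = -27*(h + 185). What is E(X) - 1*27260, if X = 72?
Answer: -34199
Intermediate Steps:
E(h) = -4995 - 27*h (E(h) = -27*(185 + h) = -4995 - 27*h)
E(X) - 1*27260 = (-4995 - 27*72) - 1*27260 = (-4995 - 1944) - 27260 = -6939 - 27260 = -34199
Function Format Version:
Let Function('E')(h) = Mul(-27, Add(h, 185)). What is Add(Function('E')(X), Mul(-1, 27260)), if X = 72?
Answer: -34199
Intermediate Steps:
Function('E')(h) = Add(-4995, Mul(-27, h)) (Function('E')(h) = Mul(-27, Add(185, h)) = Add(-4995, Mul(-27, h)))
Add(Function('E')(X), Mul(-1, 27260)) = Add(Add(-4995, Mul(-27, 72)), Mul(-1, 27260)) = Add(Add(-4995, -1944), -27260) = Add(-6939, -27260) = -34199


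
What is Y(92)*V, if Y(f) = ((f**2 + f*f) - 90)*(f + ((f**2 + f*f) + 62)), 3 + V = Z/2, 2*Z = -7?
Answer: -1366226901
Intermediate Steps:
Z = -7/2 (Z = (1/2)*(-7) = -7/2 ≈ -3.5000)
V = -19/4 (V = -3 - 7/2/2 = -3 - 7/2*1/2 = -3 - 7/4 = -19/4 ≈ -4.7500)
Y(f) = (-90 + 2*f**2)*(62 + f + 2*f**2) (Y(f) = ((f**2 + f**2) - 90)*(f + ((f**2 + f**2) + 62)) = (2*f**2 - 90)*(f + (2*f**2 + 62)) = (-90 + 2*f**2)*(f + (62 + 2*f**2)) = (-90 + 2*f**2)*(62 + f + 2*f**2))
Y(92)*V = (-5580 - 90*92 - 56*92**2 + 2*92**3 + 4*92**4)*(-19/4) = (-5580 - 8280 - 56*8464 + 2*778688 + 4*71639296)*(-19/4) = (-5580 - 8280 - 473984 + 1557376 + 286557184)*(-19/4) = 287626716*(-19/4) = -1366226901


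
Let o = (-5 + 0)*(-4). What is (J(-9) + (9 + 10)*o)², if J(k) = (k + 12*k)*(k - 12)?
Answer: 8048569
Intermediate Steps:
o = 20 (o = -5*(-4) = 20)
J(k) = 13*k*(-12 + k) (J(k) = (13*k)*(-12 + k) = 13*k*(-12 + k))
(J(-9) + (9 + 10)*o)² = (13*(-9)*(-12 - 9) + (9 + 10)*20)² = (13*(-9)*(-21) + 19*20)² = (2457 + 380)² = 2837² = 8048569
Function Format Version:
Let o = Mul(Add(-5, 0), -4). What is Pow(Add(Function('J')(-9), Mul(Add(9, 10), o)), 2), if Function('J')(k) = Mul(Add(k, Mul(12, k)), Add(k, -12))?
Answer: 8048569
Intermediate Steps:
o = 20 (o = Mul(-5, -4) = 20)
Function('J')(k) = Mul(13, k, Add(-12, k)) (Function('J')(k) = Mul(Mul(13, k), Add(-12, k)) = Mul(13, k, Add(-12, k)))
Pow(Add(Function('J')(-9), Mul(Add(9, 10), o)), 2) = Pow(Add(Mul(13, -9, Add(-12, -9)), Mul(Add(9, 10), 20)), 2) = Pow(Add(Mul(13, -9, -21), Mul(19, 20)), 2) = Pow(Add(2457, 380), 2) = Pow(2837, 2) = 8048569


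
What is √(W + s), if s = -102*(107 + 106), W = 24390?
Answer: 6*√74 ≈ 51.614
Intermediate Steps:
s = -21726 (s = -102*213 = -21726)
√(W + s) = √(24390 - 21726) = √2664 = 6*√74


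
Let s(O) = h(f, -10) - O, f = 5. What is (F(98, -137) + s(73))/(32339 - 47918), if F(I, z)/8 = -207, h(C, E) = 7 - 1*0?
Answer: 574/5193 ≈ 0.11053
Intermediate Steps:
h(C, E) = 7 (h(C, E) = 7 + 0 = 7)
s(O) = 7 - O
F(I, z) = -1656 (F(I, z) = 8*(-207) = -1656)
(F(98, -137) + s(73))/(32339 - 47918) = (-1656 + (7 - 1*73))/(32339 - 47918) = (-1656 + (7 - 73))/(-15579) = (-1656 - 66)*(-1/15579) = -1722*(-1/15579) = 574/5193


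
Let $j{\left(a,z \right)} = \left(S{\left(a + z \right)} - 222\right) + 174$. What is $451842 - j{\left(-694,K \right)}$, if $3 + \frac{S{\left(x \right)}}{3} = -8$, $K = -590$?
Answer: $451923$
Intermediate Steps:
$S{\left(x \right)} = -33$ ($S{\left(x \right)} = -9 + 3 \left(-8\right) = -9 - 24 = -33$)
$j{\left(a,z \right)} = -81$ ($j{\left(a,z \right)} = \left(-33 - 222\right) + 174 = -255 + 174 = -81$)
$451842 - j{\left(-694,K \right)} = 451842 - -81 = 451842 + 81 = 451923$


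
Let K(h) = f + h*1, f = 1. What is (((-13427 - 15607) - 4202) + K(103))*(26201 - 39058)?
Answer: 425978124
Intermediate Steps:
K(h) = 1 + h (K(h) = 1 + h*1 = 1 + h)
(((-13427 - 15607) - 4202) + K(103))*(26201 - 39058) = (((-13427 - 15607) - 4202) + (1 + 103))*(26201 - 39058) = ((-29034 - 4202) + 104)*(-12857) = (-33236 + 104)*(-12857) = -33132*(-12857) = 425978124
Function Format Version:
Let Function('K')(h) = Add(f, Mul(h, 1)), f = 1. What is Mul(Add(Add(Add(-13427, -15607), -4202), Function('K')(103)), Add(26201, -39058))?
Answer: 425978124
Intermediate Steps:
Function('K')(h) = Add(1, h) (Function('K')(h) = Add(1, Mul(h, 1)) = Add(1, h))
Mul(Add(Add(Add(-13427, -15607), -4202), Function('K')(103)), Add(26201, -39058)) = Mul(Add(Add(Add(-13427, -15607), -4202), Add(1, 103)), Add(26201, -39058)) = Mul(Add(Add(-29034, -4202), 104), -12857) = Mul(Add(-33236, 104), -12857) = Mul(-33132, -12857) = 425978124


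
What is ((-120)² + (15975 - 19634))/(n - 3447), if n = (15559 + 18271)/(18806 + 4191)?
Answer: -247010777/79236829 ≈ -3.1174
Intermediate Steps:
n = 33830/22997 ≈ 1.4711
((-120)² + (15975 - 19634))/(n - 3447) = ((-120)² + (15975 - 19634))/(33830/22997 - 3447) = (14400 - 3659)/(-79236829/22997) = 10741*(-22997/79236829) = -247010777/79236829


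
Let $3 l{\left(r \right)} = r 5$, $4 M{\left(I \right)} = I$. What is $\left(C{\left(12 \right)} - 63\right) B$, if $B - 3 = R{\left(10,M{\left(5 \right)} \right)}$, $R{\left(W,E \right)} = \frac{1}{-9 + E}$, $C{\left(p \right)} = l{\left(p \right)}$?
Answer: $- \frac{3827}{31} \approx -123.45$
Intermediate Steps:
$M{\left(I \right)} = \frac{I}{4}$
$l{\left(r \right)} = \frac{5 r}{3}$ ($l{\left(r \right)} = \frac{r 5}{3} = \frac{5 r}{3}$)
$C{\left(p \right)} = \frac{5 p}{3}$
$B = \frac{89}{31}$ ($B = 3 + \frac{1}{-9 + \frac{1}{4} \cdot 5} = 3 + \frac{1}{-9 + \frac{5}{4}} = 3 + \frac{1}{- \frac{31}{4}} = 3 - \frac{4}{31} = \frac{89}{31} \approx 2.871$)
$\left(C{\left(12 \right)} - 63\right) B = \left(\frac{5}{3} \cdot 12 - 63\right) \frac{89}{31} = \left(20 - 63\right) \frac{89}{31} = \left(-43\right) \frac{89}{31} = - \frac{3827}{31}$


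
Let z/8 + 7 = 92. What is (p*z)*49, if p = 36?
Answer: 1199520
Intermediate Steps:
z = 680 (z = -56 + 8*92 = -56 + 736 = 680)
(p*z)*49 = (36*680)*49 = 24480*49 = 1199520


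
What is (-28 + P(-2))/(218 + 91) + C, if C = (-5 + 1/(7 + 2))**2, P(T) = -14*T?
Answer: 1936/81 ≈ 23.901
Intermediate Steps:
C = 1936/81 (C = (-5 + 1/9)**2 = (-44/9)**2 = 1936/81 ≈ 23.901)
(-28 + P(-2))/(218 + 91) + C = (-28 - 14*(-2))/(218 + 91) + 1936/81 = (-28 + 28)/309 + 1936/81 = 0*(1/309) + 1936/81 = 0 + 1936/81 = 1936/81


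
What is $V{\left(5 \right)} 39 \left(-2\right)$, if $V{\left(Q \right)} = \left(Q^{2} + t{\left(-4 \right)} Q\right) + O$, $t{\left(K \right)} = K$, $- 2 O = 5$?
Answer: $-195$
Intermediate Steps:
$O = - \frac{5}{2}$ ($O = \left(- \frac{1}{2}\right) 5 = - \frac{5}{2} \approx -2.5$)
$V{\left(Q \right)} = - \frac{5}{2} + Q^{2} - 4 Q$ ($V{\left(Q \right)} = \left(Q^{2} - 4 Q\right) - \frac{5}{2} = - \frac{5}{2} + Q^{2} - 4 Q$)
$V{\left(5 \right)} 39 \left(-2\right) = \left(- \frac{5}{2} + 5^{2} - 20\right) 39 \left(-2\right) = \left(- \frac{5}{2} + 25 - 20\right) 39 \left(-2\right) = \frac{5}{2} \cdot 39 \left(-2\right) = \frac{195}{2} \left(-2\right) = -195$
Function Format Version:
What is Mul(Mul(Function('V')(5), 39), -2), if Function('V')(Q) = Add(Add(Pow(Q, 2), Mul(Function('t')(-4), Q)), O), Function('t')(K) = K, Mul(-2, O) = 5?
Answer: -195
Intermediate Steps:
O = Rational(-5, 2) (O = Mul(Rational(-1, 2), 5) = Rational(-5, 2) ≈ -2.5000)
Function('V')(Q) = Add(Rational(-5, 2), Pow(Q, 2), Mul(-4, Q)) (Function('V')(Q) = Add(Add(Pow(Q, 2), Mul(-4, Q)), Rational(-5, 2)) = Add(Rational(-5, 2), Pow(Q, 2), Mul(-4, Q)))
Mul(Mul(Function('V')(5), 39), -2) = Mul(Mul(Add(Rational(-5, 2), Pow(5, 2), Mul(-4, 5)), 39), -2) = Mul(Mul(Add(Rational(-5, 2), 25, -20), 39), -2) = Mul(Mul(Rational(5, 2), 39), -2) = Mul(Rational(195, 2), -2) = -195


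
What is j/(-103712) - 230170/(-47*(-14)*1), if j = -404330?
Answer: -843047925/2437232 ≈ -345.90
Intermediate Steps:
j/(-103712) - 230170/(-47*(-14)*1) = -404330/(-103712) - 230170/(-47*(-14)*1) = -404330*(-1/103712) - 230170/(658*1) = 202165/51856 - 230170/658 = 202165/51856 - 230170*1/658 = 202165/51856 - 115085/329 = -843047925/2437232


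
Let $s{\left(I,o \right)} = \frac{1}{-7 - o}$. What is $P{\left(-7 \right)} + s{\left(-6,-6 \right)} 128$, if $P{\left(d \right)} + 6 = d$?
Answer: $-141$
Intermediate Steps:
$P{\left(d \right)} = -6 + d$
$P{\left(-7 \right)} + s{\left(-6,-6 \right)} 128 = \left(-6 - 7\right) + - \frac{1}{7 - 6} \cdot 128 = -13 + - 1^{-1} \cdot 128 = -13 + \left(-1\right) 1 \cdot 128 = -13 - 128 = -141$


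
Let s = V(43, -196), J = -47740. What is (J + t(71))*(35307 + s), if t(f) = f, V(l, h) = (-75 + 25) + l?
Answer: -1682715700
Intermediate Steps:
V(l, h) = -50 + l
s = -7 (s = -50 + 43 = -7)
(J + t(71))*(35307 + s) = (-47740 + 71)*(35307 - 7) = -47669*35300 = -1682715700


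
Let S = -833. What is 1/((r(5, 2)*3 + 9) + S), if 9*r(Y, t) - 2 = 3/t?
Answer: -6/4937 ≈ -0.0012153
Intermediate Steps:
r(Y, t) = 2/9 + 1/(3*t) (r(Y, t) = 2/9 + (3/t)/9 = 2/9 + 1/(3*t))
1/((r(5, 2)*3 + 9) + S) = 1/((((⅑)*(3 + 2*2)/2)*3 + 9) - 833) = 1/((((⅑)*(½)*(3 + 4))*3 + 9) - 833) = 1/((((⅑)*(½)*7)*3 + 9) - 833) = 1/(((7/18)*3 + 9) - 833) = 1/((7/6 + 9) - 833) = 1/(61/6 - 833) = 1/(-4937/6) = -6/4937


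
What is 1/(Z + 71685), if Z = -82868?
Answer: -1/11183 ≈ -8.9421e-5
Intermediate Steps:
1/(Z + 71685) = 1/(-82868 + 71685) = 1/(-11183) = -1/11183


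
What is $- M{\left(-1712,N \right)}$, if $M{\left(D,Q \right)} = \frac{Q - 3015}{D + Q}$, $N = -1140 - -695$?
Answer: $- \frac{3460}{2157} \approx -1.6041$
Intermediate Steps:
$N = -445$ ($N = -1140 + 695 = -445$)
$M{\left(D,Q \right)} = \frac{-3015 + Q}{D + Q}$
$- M{\left(-1712,N \right)} = - \frac{-3015 - 445}{-1712 - 445} = - \frac{-3460}{-2157} = - \frac{\left(-1\right) \left(-3460\right)}{2157} = \left(-1\right) \frac{3460}{2157} = - \frac{3460}{2157}$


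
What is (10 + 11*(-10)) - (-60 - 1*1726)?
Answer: 1686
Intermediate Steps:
(10 + 11*(-10)) - (-60 - 1*1726) = (10 - 110) - (-60 - 1726) = -100 - 1*(-1786) = -100 + 1786 = 1686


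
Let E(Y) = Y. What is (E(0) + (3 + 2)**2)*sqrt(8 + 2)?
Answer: 25*sqrt(10) ≈ 79.057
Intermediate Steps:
(E(0) + (3 + 2)**2)*sqrt(8 + 2) = (0 + (3 + 2)**2)*sqrt(8 + 2) = (0 + 5**2)*sqrt(10) = (0 + 25)*sqrt(10) = 25*sqrt(10)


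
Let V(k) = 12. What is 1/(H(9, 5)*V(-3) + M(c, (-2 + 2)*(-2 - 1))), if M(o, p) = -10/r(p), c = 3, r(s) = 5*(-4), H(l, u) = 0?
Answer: 2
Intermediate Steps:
r(s) = -20
M(o, p) = ½ (M(o, p) = -10/(-20) = -10*(-1/20) = ½)
1/(H(9, 5)*V(-3) + M(c, (-2 + 2)*(-2 - 1))) = 1/(0*12 + ½) = 1/(0 + ½) = 1/(½) = 2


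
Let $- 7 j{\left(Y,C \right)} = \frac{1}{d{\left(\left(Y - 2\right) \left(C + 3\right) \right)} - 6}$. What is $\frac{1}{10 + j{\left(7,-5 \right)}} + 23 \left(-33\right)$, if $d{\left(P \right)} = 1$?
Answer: $- \frac{266374}{351} \approx -758.9$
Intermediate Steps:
$j{\left(Y,C \right)} = \frac{1}{35}$ ($j{\left(Y,C \right)} = - \frac{1}{7 \left(1 - 6\right)} = - \frac{1}{7 \left(-5\right)} = \left(- \frac{1}{7}\right) \left(- \frac{1}{5}\right) = \frac{1}{35}$)
$\frac{1}{10 + j{\left(7,-5 \right)}} + 23 \left(-33\right) = \frac{1}{10 + \frac{1}{35}} + 23 \left(-33\right) = \frac{1}{\frac{351}{35}} - 759 = \frac{35}{351} - 759 = - \frac{266374}{351}$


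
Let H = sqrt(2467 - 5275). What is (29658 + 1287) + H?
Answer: 30945 + 6*I*sqrt(78) ≈ 30945.0 + 52.991*I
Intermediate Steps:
H = 6*I*sqrt(78) (H = sqrt(-2808) = 6*I*sqrt(78) ≈ 52.991*I)
(29658 + 1287) + H = (29658 + 1287) + 6*I*sqrt(78) = 30945 + 6*I*sqrt(78)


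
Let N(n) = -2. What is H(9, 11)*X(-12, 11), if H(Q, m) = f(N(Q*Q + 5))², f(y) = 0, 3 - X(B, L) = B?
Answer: 0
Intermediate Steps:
X(B, L) = 3 - B
H(Q, m) = 0 (H(Q, m) = 0² = 0)
H(9, 11)*X(-12, 11) = 0*(3 - 1*(-12)) = 0*(3 + 12) = 0*15 = 0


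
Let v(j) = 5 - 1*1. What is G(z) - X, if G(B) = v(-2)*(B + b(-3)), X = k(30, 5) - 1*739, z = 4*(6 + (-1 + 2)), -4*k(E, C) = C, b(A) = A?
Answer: 3361/4 ≈ 840.25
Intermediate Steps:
k(E, C) = -C/4
z = 28 (z = 4*(6 + 1) = 4*7 = 28)
v(j) = 4 (v(j) = 5 - 1 = 4)
X = -2961/4 (X = -¼*5 - 1*739 = -5/4 - 739 = -2961/4 ≈ -740.25)
G(B) = -12 + 4*B (G(B) = 4*(B - 3) = 4*(-3 + B) = -12 + 4*B)
G(z) - X = (-12 + 4*28) - 1*(-2961/4) = (-12 + 112) + 2961/4 = 100 + 2961/4 = 3361/4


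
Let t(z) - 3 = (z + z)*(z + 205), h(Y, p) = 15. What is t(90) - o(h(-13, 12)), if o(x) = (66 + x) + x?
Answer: 53007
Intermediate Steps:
t(z) = 3 + 2*z*(205 + z) (t(z) = 3 + (z + z)*(z + 205) = 3 + (2*z)*(205 + z) = 3 + 2*z*(205 + z))
o(x) = 66 + 2*x
t(90) - o(h(-13, 12)) = (3 + 2*90² + 410*90) - (66 + 2*15) = (3 + 2*8100 + 36900) - (66 + 30) = (3 + 16200 + 36900) - 1*96 = 53103 - 96 = 53007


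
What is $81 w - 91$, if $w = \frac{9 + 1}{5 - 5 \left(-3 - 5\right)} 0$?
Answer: $-91$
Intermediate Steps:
$w = 0$ ($w = \frac{10}{5 - -40} \cdot 0 = \frac{10}{5 + 40} \cdot 0 = \frac{10}{45} \cdot 0 = 10 \cdot \frac{1}{45} \cdot 0 = \frac{2}{9} \cdot 0 = 0$)
$81 w - 91 = 81 \cdot 0 - 91 = 0 - 91 = -91$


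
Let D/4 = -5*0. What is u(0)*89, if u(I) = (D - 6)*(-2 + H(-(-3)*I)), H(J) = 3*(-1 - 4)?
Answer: 9078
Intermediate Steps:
D = 0 (D = 4*(-5*0) = 4*0 = 0)
H(J) = -15 (H(J) = 3*(-5) = -15)
u(I) = 102 (u(I) = (0 - 6)*(-2 - 15) = -6*(-17) = 102)
u(0)*89 = 102*89 = 9078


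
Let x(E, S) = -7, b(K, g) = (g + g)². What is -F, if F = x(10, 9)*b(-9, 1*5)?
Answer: 700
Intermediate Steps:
b(K, g) = 4*g² (b(K, g) = (2*g)² = 4*g²)
F = -700 (F = -28*(1*5)² = -28*5² = -28*25 = -7*100 = -700)
-F = -1*(-700) = 700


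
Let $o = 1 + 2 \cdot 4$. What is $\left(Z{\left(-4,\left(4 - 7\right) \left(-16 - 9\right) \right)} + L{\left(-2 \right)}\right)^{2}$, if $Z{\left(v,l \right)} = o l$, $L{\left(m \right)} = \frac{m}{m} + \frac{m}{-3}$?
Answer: $\frac{4120900}{9} \approx 4.5788 \cdot 10^{5}$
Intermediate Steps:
$L{\left(m \right)} = 1 - \frac{m}{3}$ ($L{\left(m \right)} = 1 + m \left(- \frac{1}{3}\right) = 1 - \frac{m}{3}$)
$o = 9$ ($o = 1 + 8 = 9$)
$Z{\left(v,l \right)} = 9 l$
$\left(Z{\left(-4,\left(4 - 7\right) \left(-16 - 9\right) \right)} + L{\left(-2 \right)}\right)^{2} = \left(9 \left(4 - 7\right) \left(-16 - 9\right) + \left(1 - - \frac{2}{3}\right)\right)^{2} = \left(9 \left(\left(-3\right) \left(-25\right)\right) + \left(1 + \frac{2}{3}\right)\right)^{2} = \left(9 \cdot 75 + \frac{5}{3}\right)^{2} = \left(675 + \frac{5}{3}\right)^{2} = \left(\frac{2030}{3}\right)^{2} = \frac{4120900}{9}$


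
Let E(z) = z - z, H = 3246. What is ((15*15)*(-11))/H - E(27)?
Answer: -825/1082 ≈ -0.76248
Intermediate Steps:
E(z) = 0
((15*15)*(-11))/H - E(27) = ((15*15)*(-11))/3246 - 1*0 = (225*(-11))*(1/3246) + 0 = -2475*1/3246 + 0 = -825/1082 + 0 = -825/1082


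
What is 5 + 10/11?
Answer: 65/11 ≈ 5.9091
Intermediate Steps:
5 + 10/11 = 65/11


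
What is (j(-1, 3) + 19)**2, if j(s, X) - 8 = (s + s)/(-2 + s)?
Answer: 6889/9 ≈ 765.44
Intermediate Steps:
j(s, X) = 8 + 2*s/(-2 + s) (j(s, X) = 8 + (s + s)/(-2 + s) = 8 + (2*s)/(-2 + s) = 8 + 2*s/(-2 + s))
(j(-1, 3) + 19)**2 = (2*(-8 + 5*(-1))/(-2 - 1) + 19)**2 = (2*(-8 - 5)/(-3) + 19)**2 = (2*(-1/3)*(-13) + 19)**2 = (26/3 + 19)**2 = (83/3)**2 = 6889/9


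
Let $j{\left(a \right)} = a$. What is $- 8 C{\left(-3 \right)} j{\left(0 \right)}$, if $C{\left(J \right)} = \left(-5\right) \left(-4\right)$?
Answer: $0$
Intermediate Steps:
$C{\left(J \right)} = 20$
$- 8 C{\left(-3 \right)} j{\left(0 \right)} = \left(-8\right) 20 \cdot 0 = \left(-160\right) 0 = 0$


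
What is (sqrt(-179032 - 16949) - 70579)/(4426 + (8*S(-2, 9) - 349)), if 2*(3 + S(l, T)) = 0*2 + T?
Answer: -70579/4089 + I*sqrt(195981)/4089 ≈ -17.261 + 0.10827*I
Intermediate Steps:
S(l, T) = -3 + T/2 (S(l, T) = -3 + (0*2 + T)/2 = -3 + (0 + T)/2 = -3 + T/2)
(sqrt(-179032 - 16949) - 70579)/(4426 + (8*S(-2, 9) - 349)) = (sqrt(-179032 - 16949) - 70579)/(4426 + (8*(-3 + (1/2)*9) - 349)) = (sqrt(-195981) - 70579)/(4426 + (8*(-3 + 9/2) - 349)) = (I*sqrt(195981) - 70579)/(4426 + (8*(3/2) - 349)) = (-70579 + I*sqrt(195981))/(4426 + (12 - 349)) = (-70579 + I*sqrt(195981))/(4426 - 337) = (-70579 + I*sqrt(195981))/4089 = (-70579 + I*sqrt(195981))*(1/4089) = -70579/4089 + I*sqrt(195981)/4089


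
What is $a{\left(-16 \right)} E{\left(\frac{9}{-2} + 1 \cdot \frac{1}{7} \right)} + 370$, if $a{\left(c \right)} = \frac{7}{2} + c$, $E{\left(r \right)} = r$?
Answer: $\frac{11885}{28} \approx 424.46$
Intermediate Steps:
$a{\left(c \right)} = \frac{7}{2} + c$ ($a{\left(c \right)} = 7 \cdot \frac{1}{2} + c = \frac{7}{2} + c$)
$a{\left(-16 \right)} E{\left(\frac{9}{-2} + 1 \cdot \frac{1}{7} \right)} + 370 = \left(\frac{7}{2} - 16\right) \left(\frac{9}{-2} + 1 \cdot \frac{1}{7}\right) + 370 = - \frac{25 \left(9 \left(- \frac{1}{2}\right) + 1 \cdot \frac{1}{7}\right)}{2} + 370 = - \frac{25 \left(- \frac{9}{2} + \frac{1}{7}\right)}{2} + 370 = \left(- \frac{25}{2}\right) \left(- \frac{61}{14}\right) + 370 = \frac{1525}{28} + 370 = \frac{11885}{28}$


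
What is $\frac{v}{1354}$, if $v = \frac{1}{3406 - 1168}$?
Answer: $\frac{1}{3030252} \approx 3.3001 \cdot 10^{-7}$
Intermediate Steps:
$v = \frac{1}{2238} \approx 0.00044683$
$\frac{v}{1354} = \frac{1}{2238 \cdot 1354} = \frac{1}{2238} \cdot \frac{1}{1354} = \frac{1}{3030252}$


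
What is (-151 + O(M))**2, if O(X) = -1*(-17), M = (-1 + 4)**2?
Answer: 17956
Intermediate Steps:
M = 9 (M = 3**2 = 9)
O(X) = 17
(-151 + O(M))**2 = (-151 + 17)**2 = (-134)**2 = 17956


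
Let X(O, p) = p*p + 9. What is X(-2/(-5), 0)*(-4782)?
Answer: -43038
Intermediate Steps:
X(O, p) = 9 + p**2 (X(O, p) = p**2 + 9 = 9 + p**2)
X(-2/(-5), 0)*(-4782) = (9 + 0**2)*(-4782) = (9 + 0)*(-4782) = 9*(-4782) = -43038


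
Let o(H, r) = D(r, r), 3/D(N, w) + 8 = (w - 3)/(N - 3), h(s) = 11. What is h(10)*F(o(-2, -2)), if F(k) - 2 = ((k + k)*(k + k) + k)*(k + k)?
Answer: 6556/343 ≈ 19.114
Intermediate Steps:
D(N, w) = 3/(-8 + (-3 + w)/(-3 + N)) (D(N, w) = 3/(-8 + (w - 3)/(N - 3)) = 3/(-8 + (-3 + w)/(-3 + N)))
o(H, r) = 3*(-3 + r)/(21 - 7*r) (o(H, r) = 3*(-3 + r)/(21 + r - 8*r) = 3*(-3 + r)/(21 - 7*r))
F(k) = 2 + 2*k*(k + 4*k²) (F(k) = 2 + ((k + k)*(k + k) + k)*(k + k) = 2 + ((2*k)*(2*k) + k)*(2*k) = 2 + (4*k² + k)*(2*k) = 2 + (k + 4*k²)*(2*k) = 2 + 2*k*(k + 4*k²))
h(10)*F(o(-2, -2)) = 11*(2 + 2*(-3/7)² + 8*(-3/7)³) = 11*(2 + 2*(9/49) + 8*(-27/343)) = 11*(2 + 18/49 - 216/343) = 11*(596/343) = 6556/343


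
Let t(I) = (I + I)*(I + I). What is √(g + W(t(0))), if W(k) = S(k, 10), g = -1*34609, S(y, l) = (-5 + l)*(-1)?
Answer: 3*I*√3846 ≈ 186.05*I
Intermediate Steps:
S(y, l) = 5 - l
t(I) = 4*I² (t(I) = (2*I)*(2*I) = 4*I²)
g = -34609
W(k) = -5 (W(k) = 5 - 1*10 = 5 - 10 = -5)
√(g + W(t(0))) = √(-34609 - 5) = √(-34614) = 3*I*√3846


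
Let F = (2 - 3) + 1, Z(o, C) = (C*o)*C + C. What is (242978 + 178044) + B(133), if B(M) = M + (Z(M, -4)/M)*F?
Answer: 421155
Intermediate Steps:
Z(o, C) = C + o*C² (Z(o, C) = o*C² + C = C + o*C²)
F = 0 (F = -1 + 1 = 0)
B(M) = M (B(M) = M + ((-4*(1 - 4*M))/M)*0 = M + ((-4 + 16*M)/M)*0 = M + 0 = M)
(242978 + 178044) + B(133) = (242978 + 178044) + 133 = 421022 + 133 = 421155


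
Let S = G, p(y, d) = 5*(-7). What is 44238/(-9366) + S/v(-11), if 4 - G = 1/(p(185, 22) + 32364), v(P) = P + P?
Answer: -5445818489/1110242518 ≈ -4.9051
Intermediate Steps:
v(P) = 2*P
p(y, d) = -35
G = 129315/32329 (G = 4 - 1/(-35 + 32364) = 4 - 1/32329 = 129315/32329 ≈ 4.0000)
S = 129315/32329 ≈ 4.0000
44238/(-9366) + S/v(-11) = 44238/(-9366) + 129315/(32329*((2*(-11)))) = 44238*(-1/9366) + (129315/32329)/(-22) = -7373/1561 + (129315/32329)*(-1/22) = -7373/1561 - 129315/711238 = -5445818489/1110242518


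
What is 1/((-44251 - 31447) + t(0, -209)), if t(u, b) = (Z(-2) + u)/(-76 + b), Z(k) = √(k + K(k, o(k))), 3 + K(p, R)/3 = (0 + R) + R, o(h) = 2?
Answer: -285/21573931 ≈ -1.3210e-5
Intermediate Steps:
K(p, R) = -9 + 6*R (K(p, R) = -9 + 3*((0 + R) + R) = -9 + 3*(R + R) = -9 + 3*(2*R) = -9 + 6*R)
Z(k) = √(3 + k) (Z(k) = √(k + (-9 + 6*2)) = √(k + (-9 + 12)) = √(k + 3) = √(3 + k))
t(u, b) = (1 + u)/(-76 + b) (t(u, b) = (√(3 - 2) + u)/(-76 + b) = (√1 + u)/(-76 + b) = (1 + u)/(-76 + b))
1/((-44251 - 31447) + t(0, -209)) = 1/((-44251 - 31447) + (1 + 0)/(-76 - 209)) = 1/(-75698 + 1/(-285)) = 1/(-75698 - 1/285*1) = 1/(-75698 - 1/285) = 1/(-21573931/285) = -285/21573931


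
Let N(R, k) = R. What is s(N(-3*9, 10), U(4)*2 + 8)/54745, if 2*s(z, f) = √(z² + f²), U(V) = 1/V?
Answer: √3205/218980 ≈ 0.00025853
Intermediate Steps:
s(z, f) = √(f² + z²)/2 (s(z, f) = √(z² + f²)/2 = √(f² + z²)/2)
s(N(-3*9, 10), U(4)*2 + 8)/54745 = (√((2/4 + 8)² + (-3*9)²)/2)/54745 = (√(((¼)*2 + 8)² + (-27)²)/2)*(1/54745) = (√((½ + 8)² + 729)/2)*(1/54745) = (√((17/2)² + 729)/2)*(1/54745) = (√(289/4 + 729)/2)*(1/54745) = (√(3205/4)/2)*(1/54745) = ((√3205/2)/2)*(1/54745) = (√3205/4)*(1/54745) = √3205/218980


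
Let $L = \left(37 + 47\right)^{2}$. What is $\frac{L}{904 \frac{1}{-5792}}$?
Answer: $- \frac{5108544}{113} \approx -45208.0$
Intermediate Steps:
$L = 7056$ ($L = 84^{2} = 7056$)
$\frac{L}{904 \frac{1}{-5792}} = \frac{7056}{904 \frac{1}{-5792}} = \frac{7056}{904 \left(- \frac{1}{5792}\right)} = \frac{7056}{- \frac{113}{724}} = 7056 \left(- \frac{724}{113}\right) = - \frac{5108544}{113}$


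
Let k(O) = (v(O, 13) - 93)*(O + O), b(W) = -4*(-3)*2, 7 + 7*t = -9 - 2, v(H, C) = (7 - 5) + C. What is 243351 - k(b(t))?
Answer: 247095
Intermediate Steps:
v(H, C) = 2 + C
t = -18/7 (t = -1 + (-9 - 2)/7 = -1 + (⅐)*(-11) = -1 - 11/7 = -18/7 ≈ -2.5714)
b(W) = 24 (b(W) = 12*2 = 24)
k(O) = -156*O (k(O) = ((2 + 13) - 93)*(O + O) = (15 - 93)*(2*O) = -156*O)
243351 - k(b(t)) = 243351 - (-156)*24 = 243351 - 1*(-3744) = 243351 + 3744 = 247095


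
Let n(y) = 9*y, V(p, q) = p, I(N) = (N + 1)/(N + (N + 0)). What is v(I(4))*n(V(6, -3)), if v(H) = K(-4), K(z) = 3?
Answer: 162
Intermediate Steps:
I(N) = (1 + N)/(2*N) (I(N) = (1 + N)/(N + N) = (1 + N)/((2*N)) = (1 + N)*(1/(2*N)) = (1 + N)/(2*N))
v(H) = 3
v(I(4))*n(V(6, -3)) = 3*(9*6) = 3*54 = 162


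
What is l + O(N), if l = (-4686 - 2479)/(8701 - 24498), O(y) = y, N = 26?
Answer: 417887/15797 ≈ 26.454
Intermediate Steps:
l = 7165/15797 (l = -7165/(-15797) = -7165*(-1/15797) = 7165/15797 ≈ 0.45357)
l + O(N) = 7165/15797 + 26 = 417887/15797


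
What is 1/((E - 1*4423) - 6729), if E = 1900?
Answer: -1/9252 ≈ -0.00010808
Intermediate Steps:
1/((E - 1*4423) - 6729) = 1/((1900 - 1*4423) - 6729) = 1/((1900 - 4423) - 6729) = 1/(-2523 - 6729) = 1/(-9252) = -1/9252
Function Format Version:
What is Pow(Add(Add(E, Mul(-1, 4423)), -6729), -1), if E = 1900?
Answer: Rational(-1, 9252) ≈ -0.00010808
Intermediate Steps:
Pow(Add(Add(E, Mul(-1, 4423)), -6729), -1) = Pow(Add(Add(1900, Mul(-1, 4423)), -6729), -1) = Pow(Add(Add(1900, -4423), -6729), -1) = Pow(Add(-2523, -6729), -1) = Pow(-9252, -1) = Rational(-1, 9252)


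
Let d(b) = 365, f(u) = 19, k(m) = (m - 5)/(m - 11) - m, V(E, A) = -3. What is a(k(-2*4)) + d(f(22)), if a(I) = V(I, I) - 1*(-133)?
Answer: 495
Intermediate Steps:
k(m) = -m + (-5 + m)/(-11 + m) (k(m) = (-5 + m)/(-11 + m) - m = -m + (-5 + m)/(-11 + m))
a(I) = 130 (a(I) = -3 - 1*(-133) = -3 + 133 = 130)
a(k(-2*4)) + d(f(22)) = 130 + 365 = 495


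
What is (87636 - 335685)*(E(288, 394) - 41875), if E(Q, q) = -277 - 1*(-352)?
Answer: 10368448200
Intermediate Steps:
E(Q, q) = 75 (E(Q, q) = -277 + 352 = 75)
(87636 - 335685)*(E(288, 394) - 41875) = (87636 - 335685)*(75 - 41875) = -248049*(-41800) = 10368448200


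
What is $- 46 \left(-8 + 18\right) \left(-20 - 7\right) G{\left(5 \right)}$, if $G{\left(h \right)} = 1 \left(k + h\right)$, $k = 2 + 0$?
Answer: $86940$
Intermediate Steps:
$k = 2$
$G{\left(h \right)} = 2 + h$ ($G{\left(h \right)} = 1 \left(2 + h\right) = 2 + h$)
$- 46 \left(-8 + 18\right) \left(-20 - 7\right) G{\left(5 \right)} = - 46 \left(-8 + 18\right) \left(-20 - 7\right) \left(2 + 5\right) = - 46 \cdot 10 \left(-27\right) 7 = \left(-46\right) \left(-270\right) 7 = 12420 \cdot 7 = 86940$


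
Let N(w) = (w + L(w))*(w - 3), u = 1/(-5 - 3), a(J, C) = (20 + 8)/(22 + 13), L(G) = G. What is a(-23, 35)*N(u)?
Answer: 5/8 ≈ 0.62500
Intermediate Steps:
a(J, C) = 4/5 (a(J, C) = 28/35 = 28*(1/35) = 4/5)
u = -1/8 (u = 1/(-8) = -1/8 ≈ -0.12500)
N(w) = 2*w*(-3 + w) (N(w) = (w + w)*(w - 3) = (2*w)*(-3 + w) = 2*w*(-3 + w))
a(-23, 35)*N(u) = 4*(2*(-1/8)*(-3 - 1/8))/5 = 4*(2*(-1/8)*(-25/8))/5 = (4/5)*(25/32) = 5/8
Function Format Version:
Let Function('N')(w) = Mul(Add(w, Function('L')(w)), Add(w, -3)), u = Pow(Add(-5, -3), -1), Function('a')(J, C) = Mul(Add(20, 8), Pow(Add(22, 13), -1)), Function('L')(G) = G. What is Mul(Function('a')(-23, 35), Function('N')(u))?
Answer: Rational(5, 8) ≈ 0.62500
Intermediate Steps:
Function('a')(J, C) = Rational(4, 5) (Function('a')(J, C) = Mul(28, Pow(35, -1)) = Mul(28, Rational(1, 35)) = Rational(4, 5))
u = Rational(-1, 8) (u = Pow(-8, -1) = Rational(-1, 8) ≈ -0.12500)
Function('N')(w) = Mul(2, w, Add(-3, w)) (Function('N')(w) = Mul(Add(w, w), Add(w, -3)) = Mul(Mul(2, w), Add(-3, w)) = Mul(2, w, Add(-3, w)))
Mul(Function('a')(-23, 35), Function('N')(u)) = Mul(Rational(4, 5), Mul(2, Rational(-1, 8), Add(-3, Rational(-1, 8)))) = Mul(Rational(4, 5), Mul(2, Rational(-1, 8), Rational(-25, 8))) = Mul(Rational(4, 5), Rational(25, 32)) = Rational(5, 8)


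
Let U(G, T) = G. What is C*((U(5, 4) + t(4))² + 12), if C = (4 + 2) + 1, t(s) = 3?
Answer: 532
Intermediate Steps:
C = 7 (C = 6 + 1 = 7)
C*((U(5, 4) + t(4))² + 12) = 7*((5 + 3)² + 12) = 7*(8² + 12) = 7*(64 + 12) = 7*76 = 532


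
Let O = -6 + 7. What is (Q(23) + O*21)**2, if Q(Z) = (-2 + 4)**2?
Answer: 625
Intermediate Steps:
Q(Z) = 4 (Q(Z) = 2**2 = 4)
O = 1
(Q(23) + O*21)**2 = (4 + 1*21)**2 = (4 + 21)**2 = 25**2 = 625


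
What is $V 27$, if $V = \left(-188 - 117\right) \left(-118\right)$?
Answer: $971730$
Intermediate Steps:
$V = 35990$ ($V = \left(-305\right) \left(-118\right) = 35990$)
$V 27 = 35990 \cdot 27 = 971730$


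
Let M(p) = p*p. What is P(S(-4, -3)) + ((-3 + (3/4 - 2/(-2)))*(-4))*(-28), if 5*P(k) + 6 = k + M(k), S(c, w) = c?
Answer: -694/5 ≈ -138.80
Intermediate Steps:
M(p) = p**2
P(k) = -6/5 + k/5 + k**2/5 (P(k) = -6/5 + (k + k**2)/5 = -6/5 + (k/5 + k**2/5) = -6/5 + k/5 + k**2/5)
P(S(-4, -3)) + ((-3 + (3/4 - 2/(-2)))*(-4))*(-28) = (-6/5 + (1/5)*(-4) + (1/5)*(-4)**2) + ((-3 + (3/4 - 2/(-2)))*(-4))*(-28) = (-6/5 - 4/5 + (1/5)*16) + ((-3 + (3*(1/4) - 2*(-1/2)))*(-4))*(-28) = (-6/5 - 4/5 + 16/5) + ((-3 + (3/4 + 1))*(-4))*(-28) = 6/5 + ((-3 + 7/4)*(-4))*(-28) = 6/5 - 5/4*(-4)*(-28) = 6/5 + 5*(-28) = 6/5 - 140 = -694/5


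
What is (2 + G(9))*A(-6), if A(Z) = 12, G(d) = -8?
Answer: -72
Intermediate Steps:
(2 + G(9))*A(-6) = (2 - 8)*12 = -6*12 = -72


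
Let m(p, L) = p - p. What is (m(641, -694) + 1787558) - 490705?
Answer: 1296853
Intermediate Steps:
m(p, L) = 0
(m(641, -694) + 1787558) - 490705 = (0 + 1787558) - 490705 = 1787558 - 490705 = 1296853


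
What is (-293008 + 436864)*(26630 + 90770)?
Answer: 16888694400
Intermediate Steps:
(-293008 + 436864)*(26630 + 90770) = 143856*117400 = 16888694400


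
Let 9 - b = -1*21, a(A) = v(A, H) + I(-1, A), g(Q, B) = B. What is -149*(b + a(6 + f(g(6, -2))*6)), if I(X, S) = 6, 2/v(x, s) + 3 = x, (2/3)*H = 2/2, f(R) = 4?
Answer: -145126/27 ≈ -5375.0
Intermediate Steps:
H = 3/2 (H = 3*(2/2)/2 = 3*(2*(½))/2 = (3/2)*1 = 3/2 ≈ 1.5000)
v(x, s) = 2/(-3 + x)
a(A) = 6 + 2/(-3 + A) (a(A) = 2/(-3 + A) + 6 = 6 + 2/(-3 + A))
b = 30 (b = 9 - (-1)*21 = 9 - 1*(-21) = 9 + 21 = 30)
-149*(b + a(6 + f(g(6, -2))*6)) = -149*(30 + 2*(-8 + 3*(6 + 4*6))/(-3 + (6 + 4*6))) = -149*(30 + 2*(-8 + 3*(6 + 24))/(-3 + (6 + 24))) = -149*(30 + 2*(-8 + 3*30)/(-3 + 30)) = -149*(30 + 2*(-8 + 90)/27) = -149*(30 + 2*(1/27)*82) = -149*(30 + 164/27) = -149*974/27 = -145126/27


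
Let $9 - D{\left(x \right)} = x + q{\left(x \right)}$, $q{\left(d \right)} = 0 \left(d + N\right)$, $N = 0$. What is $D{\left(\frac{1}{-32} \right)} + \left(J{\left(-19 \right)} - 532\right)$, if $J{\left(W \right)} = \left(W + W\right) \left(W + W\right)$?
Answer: $\frac{29473}{32} \approx 921.03$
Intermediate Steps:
$J{\left(W \right)} = 4 W^{2}$ ($J{\left(W \right)} = 2 W 2 W = 4 W^{2}$)
$q{\left(d \right)} = 0$ ($q{\left(d \right)} = 0 \left(d + 0\right) = 0 d = 0$)
$D{\left(x \right)} = 9 - x$ ($D{\left(x \right)} = 9 - \left(x + 0\right) = 9 - x$)
$D{\left(\frac{1}{-32} \right)} + \left(J{\left(-19 \right)} - 532\right) = \left(9 - \frac{1}{-32}\right) - \left(532 - 4 \left(-19\right)^{2}\right) = \left(9 - - \frac{1}{32}\right) + \left(4 \cdot 361 - 532\right) = \left(9 + \frac{1}{32}\right) + \left(1444 - 532\right) = \frac{289}{32} + 912 = \frac{29473}{32}$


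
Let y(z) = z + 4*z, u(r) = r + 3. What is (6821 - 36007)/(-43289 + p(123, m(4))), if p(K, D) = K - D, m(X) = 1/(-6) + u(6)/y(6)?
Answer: 218895/323746 ≈ 0.67613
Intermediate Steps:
u(r) = 3 + r
y(z) = 5*z
m(X) = 2/15 (m(X) = 1/(-6) + (3 + 6)/((5*6)) = 1*(-⅙) + 9/30 = -⅙ + 9*(1/30) = -⅙ + 3/10 = 2/15)
(6821 - 36007)/(-43289 + p(123, m(4))) = (6821 - 36007)/(-43289 + (123 - 1*2/15)) = -29186/(-43289 + (123 - 2/15)) = -29186/(-43289 + 1843/15) = -29186/(-647492/15) = -29186*(-15/647492) = 218895/323746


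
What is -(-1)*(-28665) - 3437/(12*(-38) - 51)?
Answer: -14529718/507 ≈ -28658.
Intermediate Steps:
-(-1)*(-28665) - 3437/(12*(-38) - 51) = -1*28665 - 3437/(-456 - 51) = -28665 - 3437/(-507) = -28665 - 3437*(-1/507) = -28665 + 3437/507 = -14529718/507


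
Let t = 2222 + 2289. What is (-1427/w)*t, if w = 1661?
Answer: -6437197/1661 ≈ -3875.5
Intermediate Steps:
t = 4511
(-1427/w)*t = -1427/1661*4511 = -6437197/1661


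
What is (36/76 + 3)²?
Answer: 4356/361 ≈ 12.066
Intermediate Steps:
(36/76 + 3)² = (36*(1/76) + 3)² = (9/19 + 3)² = (66/19)² = 4356/361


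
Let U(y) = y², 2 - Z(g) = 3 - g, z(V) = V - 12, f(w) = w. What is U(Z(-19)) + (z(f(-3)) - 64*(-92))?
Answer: 6273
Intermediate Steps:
z(V) = -12 + V
Z(g) = -1 + g (Z(g) = 2 - (3 - g) = 2 + (-3 + g) = -1 + g)
U(Z(-19)) + (z(f(-3)) - 64*(-92)) = (-1 - 19)² + ((-12 - 3) - 64*(-92)) = (-20)² + (-15 + 5888) = 400 + 5873 = 6273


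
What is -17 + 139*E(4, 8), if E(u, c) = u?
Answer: 539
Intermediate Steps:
-17 + 139*E(4, 8) = -17 + 139*4 = -17 + 556 = 539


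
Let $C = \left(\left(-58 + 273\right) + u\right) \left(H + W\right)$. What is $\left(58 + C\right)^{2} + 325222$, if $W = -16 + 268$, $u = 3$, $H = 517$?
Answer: $28123615222$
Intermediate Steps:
$W = 252$
$C = 167642$ ($C = \left(\left(-58 + 273\right) + 3\right) \left(517 + 252\right) = \left(215 + 3\right) 769 = 218 \cdot 769 = 167642$)
$\left(58 + C\right)^{2} + 325222 = \left(58 + 167642\right)^{2} + 325222 = 167700^{2} + 325222 = 28123290000 + 325222 = 28123615222$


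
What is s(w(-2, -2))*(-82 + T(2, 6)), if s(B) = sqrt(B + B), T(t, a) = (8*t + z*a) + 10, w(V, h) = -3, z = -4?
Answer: -80*I*sqrt(6) ≈ -195.96*I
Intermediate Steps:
T(t, a) = 10 - 4*a + 8*t (T(t, a) = (8*t - 4*a) + 10 = (-4*a + 8*t) + 10 = 10 - 4*a + 8*t)
s(B) = sqrt(2)*sqrt(B) (s(B) = sqrt(2*B) = sqrt(2)*sqrt(B))
s(w(-2, -2))*(-82 + T(2, 6)) = (sqrt(2)*sqrt(-3))*(-82 + (10 - 4*6 + 8*2)) = (sqrt(2)*(I*sqrt(3)))*(-82 + (10 - 24 + 16)) = (I*sqrt(6))*(-82 + 2) = (I*sqrt(6))*(-80) = -80*I*sqrt(6)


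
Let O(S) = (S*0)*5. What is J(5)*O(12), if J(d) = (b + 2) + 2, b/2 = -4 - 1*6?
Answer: 0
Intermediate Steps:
b = -20 (b = 2*(-4 - 1*6) = 2*(-4 - 6) = 2*(-10) = -20)
J(d) = -16 (J(d) = (-20 + 2) + 2 = -18 + 2 = -16)
O(S) = 0 (O(S) = 0*5 = 0)
J(5)*O(12) = -16*0 = 0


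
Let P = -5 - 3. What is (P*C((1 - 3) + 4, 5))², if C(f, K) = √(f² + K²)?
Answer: 1856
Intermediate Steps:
P = -8
C(f, K) = √(K² + f²)
(P*C((1 - 3) + 4, 5))² = (-8*√(5² + ((1 - 3) + 4)²))² = (-8*√(25 + (-2 + 4)²))² = (-8*√(25 + 2²))² = (-8*√(25 + 4))² = (-8*√29)² = 1856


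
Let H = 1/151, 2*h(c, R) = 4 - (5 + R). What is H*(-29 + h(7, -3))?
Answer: -28/151 ≈ -0.18543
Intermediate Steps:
h(c, R) = -1/2 - R/2 (h(c, R) = (4 - (5 + R))/2 = (4 + (-5 - R))/2 = (-1 - R)/2 = -1/2 - R/2)
H = 1/151 ≈ 0.0066225
H*(-29 + h(7, -3)) = (-29 + (-1/2 - 1/2*(-3)))/151 = (-29 + (-1/2 + 3/2))/151 = (-29 + 1)/151 = (1/151)*(-28) = -28/151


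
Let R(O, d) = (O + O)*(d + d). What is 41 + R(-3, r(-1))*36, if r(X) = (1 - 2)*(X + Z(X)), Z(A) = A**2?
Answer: 41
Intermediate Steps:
r(X) = -X - X**2 (r(X) = (1 - 2)*(X + X**2) = -(X + X**2) = -X - X**2)
R(O, d) = 4*O*d (R(O, d) = (2*O)*(2*d) = 4*O*d)
41 + R(-3, r(-1))*36 = 41 + (4*(-3)*(-(-1 - 1*(-1))))*36 = 41 + (4*(-3)*(-(-1 + 1)))*36 = 41 + (4*(-3)*(-1*0))*36 = 41 + (4*(-3)*0)*36 = 41 + 0*36 = 41 + 0 = 41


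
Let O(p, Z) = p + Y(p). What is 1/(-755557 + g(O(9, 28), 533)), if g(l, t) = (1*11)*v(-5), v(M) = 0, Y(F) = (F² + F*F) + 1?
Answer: -1/755557 ≈ -1.3235e-6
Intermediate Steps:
Y(F) = 1 + 2*F² (Y(F) = (F² + F²) + 1 = 2*F² + 1 = 1 + 2*F²)
O(p, Z) = 1 + p + 2*p² (O(p, Z) = p + (1 + 2*p²) = 1 + p + 2*p²)
g(l, t) = 0 (g(l, t) = (1*11)*0 = 11*0 = 0)
1/(-755557 + g(O(9, 28), 533)) = 1/(-755557 + 0) = 1/(-755557) = -1/755557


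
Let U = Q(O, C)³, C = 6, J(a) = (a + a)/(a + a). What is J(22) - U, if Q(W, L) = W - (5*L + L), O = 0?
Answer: 46657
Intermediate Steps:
J(a) = 1 (J(a) = (2*a)/((2*a)) = (2*a)*(1/(2*a)) = 1)
Q(W, L) = W - 6*L
U = -46656 (U = (0 - 6*6)³ = (0 - 36)³ = (-36)³ = -46656)
J(22) - U = 1 - 1*(-46656) = 1 + 46656 = 46657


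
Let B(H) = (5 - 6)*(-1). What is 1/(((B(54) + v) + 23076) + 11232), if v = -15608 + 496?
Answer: 1/19197 ≈ 5.2091e-5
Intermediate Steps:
v = -15112
B(H) = 1 (B(H) = -1*(-1) = 1)
1/(((B(54) + v) + 23076) + 11232) = 1/(((1 - 15112) + 23076) + 11232) = 1/((-15111 + 23076) + 11232) = 1/(7965 + 11232) = 1/19197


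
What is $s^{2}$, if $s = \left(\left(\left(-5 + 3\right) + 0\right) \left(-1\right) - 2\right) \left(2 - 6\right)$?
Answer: $0$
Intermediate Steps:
$s = 0$ ($s = \left(\left(-2 + 0\right) \left(-1\right) - 2\right) \left(-4\right) = \left(\left(-2\right) \left(-1\right) - 2\right) \left(-4\right) = \left(2 - 2\right) \left(-4\right) = 0 \left(-4\right) = 0$)
$s^{2} = 0^{2} = 0$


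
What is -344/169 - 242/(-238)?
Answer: -20487/20111 ≈ -1.0187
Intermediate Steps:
-344/169 - 242/(-238) = -344*1/169 - 242*(-1/238) = -344/169 + 121/119 = -20487/20111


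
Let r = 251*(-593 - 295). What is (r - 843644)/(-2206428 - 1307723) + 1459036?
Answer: 5127273884968/3514151 ≈ 1.4590e+6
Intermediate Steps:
r = -222888 (r = 251*(-888) = -222888)
(r - 843644)/(-2206428 - 1307723) + 1459036 = (-222888 - 843644)/(-2206428 - 1307723) + 1459036 = -1066532/(-3514151) + 1459036 = -1066532*(-1/3514151) + 1459036 = 1066532/3514151 + 1459036 = 5127273884968/3514151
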